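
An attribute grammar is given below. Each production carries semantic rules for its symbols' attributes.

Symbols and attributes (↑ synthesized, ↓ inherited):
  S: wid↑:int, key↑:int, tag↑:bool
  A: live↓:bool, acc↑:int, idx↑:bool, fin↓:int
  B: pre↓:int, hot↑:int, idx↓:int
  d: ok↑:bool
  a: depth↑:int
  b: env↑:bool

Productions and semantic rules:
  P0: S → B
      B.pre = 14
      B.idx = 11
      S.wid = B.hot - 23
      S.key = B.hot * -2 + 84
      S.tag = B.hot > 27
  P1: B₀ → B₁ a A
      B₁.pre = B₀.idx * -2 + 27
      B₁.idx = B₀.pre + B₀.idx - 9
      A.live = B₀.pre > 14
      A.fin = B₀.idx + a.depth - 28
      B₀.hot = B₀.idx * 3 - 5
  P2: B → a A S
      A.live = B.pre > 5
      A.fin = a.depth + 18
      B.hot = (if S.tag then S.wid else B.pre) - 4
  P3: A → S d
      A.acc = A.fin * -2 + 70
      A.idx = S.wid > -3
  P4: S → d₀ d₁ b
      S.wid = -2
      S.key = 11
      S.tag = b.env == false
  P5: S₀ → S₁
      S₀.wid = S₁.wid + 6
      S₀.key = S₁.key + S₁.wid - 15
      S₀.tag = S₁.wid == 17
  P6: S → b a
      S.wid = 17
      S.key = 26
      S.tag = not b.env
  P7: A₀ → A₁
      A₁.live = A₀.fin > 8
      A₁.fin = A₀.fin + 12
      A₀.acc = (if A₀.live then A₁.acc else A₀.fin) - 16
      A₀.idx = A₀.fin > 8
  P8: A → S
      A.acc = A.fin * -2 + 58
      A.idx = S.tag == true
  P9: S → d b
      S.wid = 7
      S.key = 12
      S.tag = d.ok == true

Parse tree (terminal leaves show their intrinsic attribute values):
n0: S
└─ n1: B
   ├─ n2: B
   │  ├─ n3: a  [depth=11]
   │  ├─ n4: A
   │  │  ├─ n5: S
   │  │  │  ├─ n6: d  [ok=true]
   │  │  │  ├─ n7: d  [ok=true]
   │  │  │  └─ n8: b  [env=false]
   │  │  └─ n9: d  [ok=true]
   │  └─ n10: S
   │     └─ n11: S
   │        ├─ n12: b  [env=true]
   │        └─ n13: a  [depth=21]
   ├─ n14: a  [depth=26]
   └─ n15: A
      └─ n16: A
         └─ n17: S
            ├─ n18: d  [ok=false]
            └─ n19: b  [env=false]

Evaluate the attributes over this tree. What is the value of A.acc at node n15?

-7

1. n1.pre = 14  [14]
2. n1.idx = 11  [11]
3. n2.pre = 5  [B₀.idx * -2 + 27]
4. n2.idx = 16  [B₀.pre + B₀.idx - 9]
5. n3.depth = 11  [terminal]
6. n4.live = false  [B.pre > 5]
7. n4.fin = 29  [a.depth + 18]
8. n6.ok = true  [terminal]
9. n7.ok = true  [terminal]
10. n8.env = false  [terminal]
11. n5.wid = -2  [-2]
12. n5.key = 11  [11]
13. n5.tag = true  [b.env == false]
14. n9.ok = true  [terminal]
15. n4.acc = 12  [A.fin * -2 + 70]
16. n4.idx = true  [S.wid > -3]
17. n12.env = true  [terminal]
18. n13.depth = 21  [terminal]
19. n11.wid = 17  [17]
20. n11.key = 26  [26]
21. n11.tag = false  [not b.env]
22. n10.wid = 23  [S₁.wid + 6]
23. n10.key = 28  [S₁.key + S₁.wid - 15]
24. n10.tag = true  [S₁.wid == 17]
25. n2.hot = 19  [(if S.tag then S.wid else B.pre) - 4]
26. n14.depth = 26  [terminal]
27. n15.live = false  [B₀.pre > 14]
28. n15.fin = 9  [B₀.idx + a.depth - 28]
29. n16.live = true  [A₀.fin > 8]
30. n16.fin = 21  [A₀.fin + 12]
31. n18.ok = false  [terminal]
32. n19.env = false  [terminal]
33. n17.wid = 7  [7]
34. n17.key = 12  [12]
35. n17.tag = false  [d.ok == true]
36. n16.acc = 16  [A.fin * -2 + 58]
37. n16.idx = false  [S.tag == true]
38. n15.acc = -7  [(if A₀.live then A₁.acc else A₀.fin) - 16]
39. n15.idx = true  [A₀.fin > 8]
40. n1.hot = 28  [B₀.idx * 3 - 5]
41. n0.wid = 5  [B.hot - 23]
42. n0.key = 28  [B.hot * -2 + 84]
43. n0.tag = true  [B.hot > 27]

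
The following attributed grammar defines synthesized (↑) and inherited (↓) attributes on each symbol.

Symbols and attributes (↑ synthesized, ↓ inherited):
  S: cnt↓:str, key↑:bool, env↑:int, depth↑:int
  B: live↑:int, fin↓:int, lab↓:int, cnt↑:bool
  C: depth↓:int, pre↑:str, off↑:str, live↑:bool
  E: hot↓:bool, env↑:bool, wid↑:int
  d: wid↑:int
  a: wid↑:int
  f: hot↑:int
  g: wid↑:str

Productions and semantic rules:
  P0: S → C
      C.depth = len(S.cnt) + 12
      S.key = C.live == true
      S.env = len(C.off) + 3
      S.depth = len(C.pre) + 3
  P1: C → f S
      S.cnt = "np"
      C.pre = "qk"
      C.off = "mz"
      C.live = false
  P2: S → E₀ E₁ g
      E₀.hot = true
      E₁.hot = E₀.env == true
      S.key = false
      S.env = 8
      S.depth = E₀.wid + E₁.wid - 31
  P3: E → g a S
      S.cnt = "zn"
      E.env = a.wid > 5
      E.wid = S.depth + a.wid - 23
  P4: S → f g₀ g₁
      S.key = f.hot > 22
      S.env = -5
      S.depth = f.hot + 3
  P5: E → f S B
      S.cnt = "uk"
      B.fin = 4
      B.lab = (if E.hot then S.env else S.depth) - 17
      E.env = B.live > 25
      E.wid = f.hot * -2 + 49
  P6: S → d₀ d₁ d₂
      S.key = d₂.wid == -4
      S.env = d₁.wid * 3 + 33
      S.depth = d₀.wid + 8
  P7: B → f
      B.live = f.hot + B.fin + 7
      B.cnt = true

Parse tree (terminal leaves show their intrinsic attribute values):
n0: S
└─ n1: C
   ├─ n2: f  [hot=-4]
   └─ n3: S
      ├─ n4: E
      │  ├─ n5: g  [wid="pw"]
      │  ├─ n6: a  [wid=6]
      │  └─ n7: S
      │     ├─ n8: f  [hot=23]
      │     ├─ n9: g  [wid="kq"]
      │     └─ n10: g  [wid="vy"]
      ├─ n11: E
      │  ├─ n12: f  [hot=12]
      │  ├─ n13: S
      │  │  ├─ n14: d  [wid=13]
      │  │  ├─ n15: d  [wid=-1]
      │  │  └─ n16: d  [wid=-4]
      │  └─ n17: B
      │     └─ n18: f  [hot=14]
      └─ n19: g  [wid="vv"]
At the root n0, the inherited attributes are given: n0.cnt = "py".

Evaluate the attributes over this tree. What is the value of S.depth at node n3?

1. n0.cnt = "py"  [given at root]
2. n1.depth = 14  [len(S.cnt) + 12]
3. n2.hot = -4  [terminal]
4. n3.cnt = "np"  ["np"]
5. n4.hot = true  [true]
6. n5.wid = "pw"  [terminal]
7. n6.wid = 6  [terminal]
8. n7.cnt = "zn"  ["zn"]
9. n8.hot = 23  [terminal]
10. n9.wid = "kq"  [terminal]
11. n10.wid = "vy"  [terminal]
12. n7.key = true  [f.hot > 22]
13. n7.env = -5  [-5]
14. n7.depth = 26  [f.hot + 3]
15. n4.env = true  [a.wid > 5]
16. n4.wid = 9  [S.depth + a.wid - 23]
17. n11.hot = true  [E₀.env == true]
18. n12.hot = 12  [terminal]
19. n13.cnt = "uk"  ["uk"]
20. n14.wid = 13  [terminal]
21. n15.wid = -1  [terminal]
22. n16.wid = -4  [terminal]
23. n13.key = true  [d₂.wid == -4]
24. n13.env = 30  [d₁.wid * 3 + 33]
25. n13.depth = 21  [d₀.wid + 8]
26. n17.fin = 4  [4]
27. n17.lab = 13  [(if E.hot then S.env else S.depth) - 17]
28. n18.hot = 14  [terminal]
29. n17.live = 25  [f.hot + B.fin + 7]
30. n17.cnt = true  [true]
31. n11.env = false  [B.live > 25]
32. n11.wid = 25  [f.hot * -2 + 49]
33. n19.wid = "vv"  [terminal]
34. n3.key = false  [false]
35. n3.env = 8  [8]
36. n3.depth = 3  [E₀.wid + E₁.wid - 31]
37. n1.pre = "qk"  ["qk"]
38. n1.off = "mz"  ["mz"]
39. n1.live = false  [false]
40. n0.key = false  [C.live == true]
41. n0.env = 5  [len(C.off) + 3]
42. n0.depth = 5  [len(C.pre) + 3]

3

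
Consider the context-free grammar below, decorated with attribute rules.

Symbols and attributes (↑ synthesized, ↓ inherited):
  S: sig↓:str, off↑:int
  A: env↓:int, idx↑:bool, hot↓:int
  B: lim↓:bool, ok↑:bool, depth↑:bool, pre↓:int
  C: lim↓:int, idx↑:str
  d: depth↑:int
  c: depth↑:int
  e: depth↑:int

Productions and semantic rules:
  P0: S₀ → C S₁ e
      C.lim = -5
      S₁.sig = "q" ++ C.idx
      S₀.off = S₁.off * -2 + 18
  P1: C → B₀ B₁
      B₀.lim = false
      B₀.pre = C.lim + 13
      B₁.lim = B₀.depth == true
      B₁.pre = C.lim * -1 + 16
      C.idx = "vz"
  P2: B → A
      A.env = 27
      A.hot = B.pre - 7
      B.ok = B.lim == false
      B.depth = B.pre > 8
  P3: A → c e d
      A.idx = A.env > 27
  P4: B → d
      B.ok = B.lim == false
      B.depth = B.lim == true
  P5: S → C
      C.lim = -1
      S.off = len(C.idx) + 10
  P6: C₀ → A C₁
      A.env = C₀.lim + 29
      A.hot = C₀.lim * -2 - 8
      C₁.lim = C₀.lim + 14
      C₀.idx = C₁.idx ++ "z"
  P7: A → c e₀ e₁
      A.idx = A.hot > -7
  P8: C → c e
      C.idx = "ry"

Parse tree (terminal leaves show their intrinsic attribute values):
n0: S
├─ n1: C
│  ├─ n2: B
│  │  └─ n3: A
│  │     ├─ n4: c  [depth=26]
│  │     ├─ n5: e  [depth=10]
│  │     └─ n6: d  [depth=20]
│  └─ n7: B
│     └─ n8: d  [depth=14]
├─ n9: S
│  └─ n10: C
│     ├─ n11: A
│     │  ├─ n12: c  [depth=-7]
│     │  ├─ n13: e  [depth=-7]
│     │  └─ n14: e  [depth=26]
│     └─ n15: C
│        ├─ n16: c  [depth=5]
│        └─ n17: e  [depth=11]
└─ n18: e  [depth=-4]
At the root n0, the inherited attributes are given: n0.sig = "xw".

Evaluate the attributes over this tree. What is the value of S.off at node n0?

-8

1. n0.sig = "xw"  [given at root]
2. n1.lim = -5  [-5]
3. n2.lim = false  [false]
4. n2.pre = 8  [C.lim + 13]
5. n3.env = 27  [27]
6. n3.hot = 1  [B.pre - 7]
7. n4.depth = 26  [terminal]
8. n5.depth = 10  [terminal]
9. n6.depth = 20  [terminal]
10. n3.idx = false  [A.env > 27]
11. n2.ok = true  [B.lim == false]
12. n2.depth = false  [B.pre > 8]
13. n7.lim = false  [B₀.depth == true]
14. n7.pre = 21  [C.lim * -1 + 16]
15. n8.depth = 14  [terminal]
16. n7.ok = true  [B.lim == false]
17. n7.depth = false  [B.lim == true]
18. n1.idx = "vz"  ["vz"]
19. n9.sig = "qvz"  ["q" ++ C.idx]
20. n10.lim = -1  [-1]
21. n11.env = 28  [C₀.lim + 29]
22. n11.hot = -6  [C₀.lim * -2 - 8]
23. n12.depth = -7  [terminal]
24. n13.depth = -7  [terminal]
25. n14.depth = 26  [terminal]
26. n11.idx = true  [A.hot > -7]
27. n15.lim = 13  [C₀.lim + 14]
28. n16.depth = 5  [terminal]
29. n17.depth = 11  [terminal]
30. n15.idx = "ry"  ["ry"]
31. n10.idx = "ryz"  [C₁.idx ++ "z"]
32. n9.off = 13  [len(C.idx) + 10]
33. n18.depth = -4  [terminal]
34. n0.off = -8  [S₁.off * -2 + 18]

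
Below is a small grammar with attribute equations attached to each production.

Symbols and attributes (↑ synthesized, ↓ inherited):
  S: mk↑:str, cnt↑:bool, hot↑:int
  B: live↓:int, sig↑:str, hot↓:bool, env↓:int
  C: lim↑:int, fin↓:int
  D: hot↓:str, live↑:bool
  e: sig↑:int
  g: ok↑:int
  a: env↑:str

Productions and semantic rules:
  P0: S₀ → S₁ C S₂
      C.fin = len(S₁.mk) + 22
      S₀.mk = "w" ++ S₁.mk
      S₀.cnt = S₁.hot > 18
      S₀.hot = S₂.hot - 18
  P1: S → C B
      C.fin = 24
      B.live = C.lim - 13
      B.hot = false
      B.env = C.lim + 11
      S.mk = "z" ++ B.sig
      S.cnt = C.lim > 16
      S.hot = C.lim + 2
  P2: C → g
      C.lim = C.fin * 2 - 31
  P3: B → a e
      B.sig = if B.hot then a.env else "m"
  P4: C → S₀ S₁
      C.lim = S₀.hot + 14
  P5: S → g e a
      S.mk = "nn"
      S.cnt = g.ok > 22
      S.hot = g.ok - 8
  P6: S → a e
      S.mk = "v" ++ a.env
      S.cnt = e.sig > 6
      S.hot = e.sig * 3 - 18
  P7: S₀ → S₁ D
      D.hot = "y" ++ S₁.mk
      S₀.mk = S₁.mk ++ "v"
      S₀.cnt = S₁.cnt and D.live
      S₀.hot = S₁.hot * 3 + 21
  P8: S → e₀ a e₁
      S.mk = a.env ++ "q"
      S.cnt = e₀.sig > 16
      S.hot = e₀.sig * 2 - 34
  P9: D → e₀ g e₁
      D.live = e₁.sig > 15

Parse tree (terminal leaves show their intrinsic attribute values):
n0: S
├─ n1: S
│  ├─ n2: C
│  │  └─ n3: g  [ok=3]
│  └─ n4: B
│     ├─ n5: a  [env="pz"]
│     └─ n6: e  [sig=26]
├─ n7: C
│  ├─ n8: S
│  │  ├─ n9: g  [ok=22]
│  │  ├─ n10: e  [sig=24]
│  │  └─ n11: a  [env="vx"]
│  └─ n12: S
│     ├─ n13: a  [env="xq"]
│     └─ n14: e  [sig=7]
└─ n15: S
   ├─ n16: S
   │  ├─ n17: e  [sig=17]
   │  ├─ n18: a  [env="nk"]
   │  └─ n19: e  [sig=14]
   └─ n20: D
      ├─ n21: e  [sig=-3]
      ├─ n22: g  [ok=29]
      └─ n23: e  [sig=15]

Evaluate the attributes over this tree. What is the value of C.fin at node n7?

1. n2.fin = 24  [24]
2. n3.ok = 3  [terminal]
3. n2.lim = 17  [C.fin * 2 - 31]
4. n4.live = 4  [C.lim - 13]
5. n4.hot = false  [false]
6. n4.env = 28  [C.lim + 11]
7. n5.env = "pz"  [terminal]
8. n6.sig = 26  [terminal]
9. n4.sig = "m"  [if B.hot then a.env else "m"]
10. n1.mk = "zm"  ["z" ++ B.sig]
11. n1.cnt = true  [C.lim > 16]
12. n1.hot = 19  [C.lim + 2]
13. n7.fin = 24  [len(S₁.mk) + 22]
14. n9.ok = 22  [terminal]
15. n10.sig = 24  [terminal]
16. n11.env = "vx"  [terminal]
17. n8.mk = "nn"  ["nn"]
18. n8.cnt = false  [g.ok > 22]
19. n8.hot = 14  [g.ok - 8]
20. n13.env = "xq"  [terminal]
21. n14.sig = 7  [terminal]
22. n12.mk = "vxq"  ["v" ++ a.env]
23. n12.cnt = true  [e.sig > 6]
24. n12.hot = 3  [e.sig * 3 - 18]
25. n7.lim = 28  [S₀.hot + 14]
26. n17.sig = 17  [terminal]
27. n18.env = "nk"  [terminal]
28. n19.sig = 14  [terminal]
29. n16.mk = "nkq"  [a.env ++ "q"]
30. n16.cnt = true  [e₀.sig > 16]
31. n16.hot = 0  [e₀.sig * 2 - 34]
32. n20.hot = "ynkq"  ["y" ++ S₁.mk]
33. n21.sig = -3  [terminal]
34. n22.ok = 29  [terminal]
35. n23.sig = 15  [terminal]
36. n20.live = false  [e₁.sig > 15]
37. n15.mk = "nkqv"  [S₁.mk ++ "v"]
38. n15.cnt = false  [S₁.cnt and D.live]
39. n15.hot = 21  [S₁.hot * 3 + 21]
40. n0.mk = "wzm"  ["w" ++ S₁.mk]
41. n0.cnt = true  [S₁.hot > 18]
42. n0.hot = 3  [S₂.hot - 18]

24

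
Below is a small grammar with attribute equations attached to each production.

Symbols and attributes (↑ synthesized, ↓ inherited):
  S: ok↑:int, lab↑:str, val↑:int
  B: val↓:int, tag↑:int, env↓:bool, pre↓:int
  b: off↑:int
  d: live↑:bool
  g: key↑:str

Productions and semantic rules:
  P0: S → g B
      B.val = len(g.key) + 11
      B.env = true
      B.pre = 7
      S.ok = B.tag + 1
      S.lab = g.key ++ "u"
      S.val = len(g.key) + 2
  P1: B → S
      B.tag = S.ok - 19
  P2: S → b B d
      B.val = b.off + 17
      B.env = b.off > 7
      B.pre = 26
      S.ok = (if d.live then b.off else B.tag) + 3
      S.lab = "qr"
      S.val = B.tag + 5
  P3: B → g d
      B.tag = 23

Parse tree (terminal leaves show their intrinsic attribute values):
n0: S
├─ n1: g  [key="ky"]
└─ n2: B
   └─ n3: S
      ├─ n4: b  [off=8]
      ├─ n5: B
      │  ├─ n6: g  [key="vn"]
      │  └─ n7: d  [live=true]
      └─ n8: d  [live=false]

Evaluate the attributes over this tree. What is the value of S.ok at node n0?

8

1. n1.key = "ky"  [terminal]
2. n2.val = 13  [len(g.key) + 11]
3. n2.env = true  [true]
4. n2.pre = 7  [7]
5. n4.off = 8  [terminal]
6. n5.val = 25  [b.off + 17]
7. n5.env = true  [b.off > 7]
8. n5.pre = 26  [26]
9. n6.key = "vn"  [terminal]
10. n7.live = true  [terminal]
11. n5.tag = 23  [23]
12. n8.live = false  [terminal]
13. n3.ok = 26  [(if d.live then b.off else B.tag) + 3]
14. n3.lab = "qr"  ["qr"]
15. n3.val = 28  [B.tag + 5]
16. n2.tag = 7  [S.ok - 19]
17. n0.ok = 8  [B.tag + 1]
18. n0.lab = "kyu"  [g.key ++ "u"]
19. n0.val = 4  [len(g.key) + 2]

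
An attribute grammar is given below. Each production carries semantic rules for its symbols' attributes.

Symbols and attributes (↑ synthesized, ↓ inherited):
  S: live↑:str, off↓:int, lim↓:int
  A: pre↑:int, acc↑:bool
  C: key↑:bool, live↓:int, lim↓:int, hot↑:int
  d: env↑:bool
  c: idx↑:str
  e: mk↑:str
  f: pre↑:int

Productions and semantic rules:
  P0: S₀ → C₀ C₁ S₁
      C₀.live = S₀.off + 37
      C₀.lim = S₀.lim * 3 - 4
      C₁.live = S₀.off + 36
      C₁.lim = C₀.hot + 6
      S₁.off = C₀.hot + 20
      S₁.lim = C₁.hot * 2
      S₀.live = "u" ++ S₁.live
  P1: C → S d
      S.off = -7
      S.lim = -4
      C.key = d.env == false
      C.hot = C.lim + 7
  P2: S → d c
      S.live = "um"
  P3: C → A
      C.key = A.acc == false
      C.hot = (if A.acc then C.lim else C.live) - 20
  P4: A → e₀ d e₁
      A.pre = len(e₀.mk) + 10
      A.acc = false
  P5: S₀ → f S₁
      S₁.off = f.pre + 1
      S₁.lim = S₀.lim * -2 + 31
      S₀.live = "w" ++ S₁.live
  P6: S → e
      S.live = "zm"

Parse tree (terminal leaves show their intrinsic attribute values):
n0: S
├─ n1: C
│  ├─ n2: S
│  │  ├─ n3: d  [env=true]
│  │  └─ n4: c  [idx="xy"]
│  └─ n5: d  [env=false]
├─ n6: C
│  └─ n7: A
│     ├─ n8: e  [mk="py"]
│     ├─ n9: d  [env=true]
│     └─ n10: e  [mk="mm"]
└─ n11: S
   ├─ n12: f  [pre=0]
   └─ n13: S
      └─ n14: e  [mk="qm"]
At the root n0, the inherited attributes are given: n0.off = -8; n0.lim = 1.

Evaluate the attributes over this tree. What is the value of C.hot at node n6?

1. n0.off = -8  [given at root]
2. n0.lim = 1  [given at root]
3. n1.live = 29  [S₀.off + 37]
4. n1.lim = -1  [S₀.lim * 3 - 4]
5. n2.off = -7  [-7]
6. n2.lim = -4  [-4]
7. n3.env = true  [terminal]
8. n4.idx = "xy"  [terminal]
9. n2.live = "um"  ["um"]
10. n5.env = false  [terminal]
11. n1.key = true  [d.env == false]
12. n1.hot = 6  [C.lim + 7]
13. n6.live = 28  [S₀.off + 36]
14. n6.lim = 12  [C₀.hot + 6]
15. n8.mk = "py"  [terminal]
16. n9.env = true  [terminal]
17. n10.mk = "mm"  [terminal]
18. n7.pre = 12  [len(e₀.mk) + 10]
19. n7.acc = false  [false]
20. n6.key = true  [A.acc == false]
21. n6.hot = 8  [(if A.acc then C.lim else C.live) - 20]
22. n11.off = 26  [C₀.hot + 20]
23. n11.lim = 16  [C₁.hot * 2]
24. n12.pre = 0  [terminal]
25. n13.off = 1  [f.pre + 1]
26. n13.lim = -1  [S₀.lim * -2 + 31]
27. n14.mk = "qm"  [terminal]
28. n13.live = "zm"  ["zm"]
29. n11.live = "wzm"  ["w" ++ S₁.live]
30. n0.live = "uwzm"  ["u" ++ S₁.live]

8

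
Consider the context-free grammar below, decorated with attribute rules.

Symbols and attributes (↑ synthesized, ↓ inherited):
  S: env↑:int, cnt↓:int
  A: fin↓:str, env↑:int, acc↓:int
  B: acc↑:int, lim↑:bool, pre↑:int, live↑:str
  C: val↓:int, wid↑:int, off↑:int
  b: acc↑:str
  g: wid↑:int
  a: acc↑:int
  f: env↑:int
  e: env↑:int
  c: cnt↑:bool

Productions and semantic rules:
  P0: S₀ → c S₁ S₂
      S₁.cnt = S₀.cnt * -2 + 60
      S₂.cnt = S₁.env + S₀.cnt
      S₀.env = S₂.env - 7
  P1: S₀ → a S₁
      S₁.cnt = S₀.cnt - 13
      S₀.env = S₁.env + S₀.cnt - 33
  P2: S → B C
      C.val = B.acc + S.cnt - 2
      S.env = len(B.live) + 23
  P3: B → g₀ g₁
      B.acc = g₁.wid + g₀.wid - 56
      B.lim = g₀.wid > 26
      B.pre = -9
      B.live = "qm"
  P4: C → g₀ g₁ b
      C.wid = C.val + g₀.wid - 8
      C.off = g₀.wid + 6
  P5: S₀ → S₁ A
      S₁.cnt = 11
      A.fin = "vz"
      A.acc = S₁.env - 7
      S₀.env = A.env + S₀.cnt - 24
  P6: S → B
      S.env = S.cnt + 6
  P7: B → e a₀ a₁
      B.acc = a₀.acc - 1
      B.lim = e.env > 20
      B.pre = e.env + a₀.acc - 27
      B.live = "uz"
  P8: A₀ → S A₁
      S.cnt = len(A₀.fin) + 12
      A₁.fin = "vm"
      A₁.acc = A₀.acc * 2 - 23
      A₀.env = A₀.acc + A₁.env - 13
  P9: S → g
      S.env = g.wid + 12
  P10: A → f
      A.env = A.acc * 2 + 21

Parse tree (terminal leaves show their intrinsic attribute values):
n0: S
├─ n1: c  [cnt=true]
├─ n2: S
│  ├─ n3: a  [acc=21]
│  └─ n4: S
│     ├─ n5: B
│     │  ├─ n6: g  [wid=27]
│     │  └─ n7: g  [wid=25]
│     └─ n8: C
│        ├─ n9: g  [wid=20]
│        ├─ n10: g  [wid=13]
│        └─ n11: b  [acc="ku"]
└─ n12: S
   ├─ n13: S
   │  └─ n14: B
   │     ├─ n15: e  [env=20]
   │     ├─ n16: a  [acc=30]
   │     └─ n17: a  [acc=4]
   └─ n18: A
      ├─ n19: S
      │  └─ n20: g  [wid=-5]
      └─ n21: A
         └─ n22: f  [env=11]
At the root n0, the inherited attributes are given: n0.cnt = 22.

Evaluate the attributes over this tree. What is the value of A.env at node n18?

12

1. n0.cnt = 22  [given at root]
2. n1.cnt = true  [terminal]
3. n2.cnt = 16  [S₀.cnt * -2 + 60]
4. n3.acc = 21  [terminal]
5. n4.cnt = 3  [S₀.cnt - 13]
6. n6.wid = 27  [terminal]
7. n7.wid = 25  [terminal]
8. n5.acc = -4  [g₁.wid + g₀.wid - 56]
9. n5.lim = true  [g₀.wid > 26]
10. n5.pre = -9  [-9]
11. n5.live = "qm"  ["qm"]
12. n8.val = -3  [B.acc + S.cnt - 2]
13. n9.wid = 20  [terminal]
14. n10.wid = 13  [terminal]
15. n11.acc = "ku"  [terminal]
16. n8.wid = 9  [C.val + g₀.wid - 8]
17. n8.off = 26  [g₀.wid + 6]
18. n4.env = 25  [len(B.live) + 23]
19. n2.env = 8  [S₁.env + S₀.cnt - 33]
20. n12.cnt = 30  [S₁.env + S₀.cnt]
21. n13.cnt = 11  [11]
22. n15.env = 20  [terminal]
23. n16.acc = 30  [terminal]
24. n17.acc = 4  [terminal]
25. n14.acc = 29  [a₀.acc - 1]
26. n14.lim = false  [e.env > 20]
27. n14.pre = 23  [e.env + a₀.acc - 27]
28. n14.live = "uz"  ["uz"]
29. n13.env = 17  [S.cnt + 6]
30. n18.fin = "vz"  ["vz"]
31. n18.acc = 10  [S₁.env - 7]
32. n19.cnt = 14  [len(A₀.fin) + 12]
33. n20.wid = -5  [terminal]
34. n19.env = 7  [g.wid + 12]
35. n21.fin = "vm"  ["vm"]
36. n21.acc = -3  [A₀.acc * 2 - 23]
37. n22.env = 11  [terminal]
38. n21.env = 15  [A.acc * 2 + 21]
39. n18.env = 12  [A₀.acc + A₁.env - 13]
40. n12.env = 18  [A.env + S₀.cnt - 24]
41. n0.env = 11  [S₂.env - 7]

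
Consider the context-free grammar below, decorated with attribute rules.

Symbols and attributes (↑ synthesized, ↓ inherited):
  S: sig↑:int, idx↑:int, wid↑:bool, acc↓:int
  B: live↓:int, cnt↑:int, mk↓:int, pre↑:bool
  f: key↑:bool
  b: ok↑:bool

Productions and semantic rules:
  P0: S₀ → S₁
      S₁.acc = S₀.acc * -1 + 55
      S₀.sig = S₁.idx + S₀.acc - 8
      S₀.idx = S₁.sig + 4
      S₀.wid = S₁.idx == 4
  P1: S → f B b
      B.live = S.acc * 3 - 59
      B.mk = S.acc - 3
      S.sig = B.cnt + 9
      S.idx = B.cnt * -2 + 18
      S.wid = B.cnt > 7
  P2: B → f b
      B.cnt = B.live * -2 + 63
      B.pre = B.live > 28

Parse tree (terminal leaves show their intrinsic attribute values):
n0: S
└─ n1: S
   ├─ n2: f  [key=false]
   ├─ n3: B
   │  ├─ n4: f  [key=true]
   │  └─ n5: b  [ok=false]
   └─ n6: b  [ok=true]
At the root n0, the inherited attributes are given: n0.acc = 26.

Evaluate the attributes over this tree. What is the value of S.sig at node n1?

1. n0.acc = 26  [given at root]
2. n1.acc = 29  [S₀.acc * -1 + 55]
3. n2.key = false  [terminal]
4. n3.live = 28  [S.acc * 3 - 59]
5. n3.mk = 26  [S.acc - 3]
6. n4.key = true  [terminal]
7. n5.ok = false  [terminal]
8. n3.cnt = 7  [B.live * -2 + 63]
9. n3.pre = false  [B.live > 28]
10. n6.ok = true  [terminal]
11. n1.sig = 16  [B.cnt + 9]
12. n1.idx = 4  [B.cnt * -2 + 18]
13. n1.wid = false  [B.cnt > 7]
14. n0.sig = 22  [S₁.idx + S₀.acc - 8]
15. n0.idx = 20  [S₁.sig + 4]
16. n0.wid = true  [S₁.idx == 4]

16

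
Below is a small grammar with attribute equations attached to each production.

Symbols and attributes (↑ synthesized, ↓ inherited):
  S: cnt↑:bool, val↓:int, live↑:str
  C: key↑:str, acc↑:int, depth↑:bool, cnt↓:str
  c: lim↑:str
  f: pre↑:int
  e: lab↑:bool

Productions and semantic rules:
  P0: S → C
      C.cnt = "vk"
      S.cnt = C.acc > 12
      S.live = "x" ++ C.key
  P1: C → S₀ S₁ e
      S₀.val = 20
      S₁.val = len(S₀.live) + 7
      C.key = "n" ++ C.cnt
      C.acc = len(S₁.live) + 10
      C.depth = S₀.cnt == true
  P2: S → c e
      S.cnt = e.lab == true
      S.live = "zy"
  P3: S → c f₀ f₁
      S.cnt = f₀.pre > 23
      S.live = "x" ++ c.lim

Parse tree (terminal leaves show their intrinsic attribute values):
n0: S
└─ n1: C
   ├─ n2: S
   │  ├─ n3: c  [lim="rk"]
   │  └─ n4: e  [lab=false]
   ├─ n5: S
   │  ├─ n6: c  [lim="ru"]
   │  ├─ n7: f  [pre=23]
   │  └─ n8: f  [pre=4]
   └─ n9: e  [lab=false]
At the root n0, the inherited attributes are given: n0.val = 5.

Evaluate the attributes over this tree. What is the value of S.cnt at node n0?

true

1. n0.val = 5  [given at root]
2. n1.cnt = "vk"  ["vk"]
3. n2.val = 20  [20]
4. n3.lim = "rk"  [terminal]
5. n4.lab = false  [terminal]
6. n2.cnt = false  [e.lab == true]
7. n2.live = "zy"  ["zy"]
8. n5.val = 9  [len(S₀.live) + 7]
9. n6.lim = "ru"  [terminal]
10. n7.pre = 23  [terminal]
11. n8.pre = 4  [terminal]
12. n5.cnt = false  [f₀.pre > 23]
13. n5.live = "xru"  ["x" ++ c.lim]
14. n9.lab = false  [terminal]
15. n1.key = "nvk"  ["n" ++ C.cnt]
16. n1.acc = 13  [len(S₁.live) + 10]
17. n1.depth = false  [S₀.cnt == true]
18. n0.cnt = true  [C.acc > 12]
19. n0.live = "xnvk"  ["x" ++ C.key]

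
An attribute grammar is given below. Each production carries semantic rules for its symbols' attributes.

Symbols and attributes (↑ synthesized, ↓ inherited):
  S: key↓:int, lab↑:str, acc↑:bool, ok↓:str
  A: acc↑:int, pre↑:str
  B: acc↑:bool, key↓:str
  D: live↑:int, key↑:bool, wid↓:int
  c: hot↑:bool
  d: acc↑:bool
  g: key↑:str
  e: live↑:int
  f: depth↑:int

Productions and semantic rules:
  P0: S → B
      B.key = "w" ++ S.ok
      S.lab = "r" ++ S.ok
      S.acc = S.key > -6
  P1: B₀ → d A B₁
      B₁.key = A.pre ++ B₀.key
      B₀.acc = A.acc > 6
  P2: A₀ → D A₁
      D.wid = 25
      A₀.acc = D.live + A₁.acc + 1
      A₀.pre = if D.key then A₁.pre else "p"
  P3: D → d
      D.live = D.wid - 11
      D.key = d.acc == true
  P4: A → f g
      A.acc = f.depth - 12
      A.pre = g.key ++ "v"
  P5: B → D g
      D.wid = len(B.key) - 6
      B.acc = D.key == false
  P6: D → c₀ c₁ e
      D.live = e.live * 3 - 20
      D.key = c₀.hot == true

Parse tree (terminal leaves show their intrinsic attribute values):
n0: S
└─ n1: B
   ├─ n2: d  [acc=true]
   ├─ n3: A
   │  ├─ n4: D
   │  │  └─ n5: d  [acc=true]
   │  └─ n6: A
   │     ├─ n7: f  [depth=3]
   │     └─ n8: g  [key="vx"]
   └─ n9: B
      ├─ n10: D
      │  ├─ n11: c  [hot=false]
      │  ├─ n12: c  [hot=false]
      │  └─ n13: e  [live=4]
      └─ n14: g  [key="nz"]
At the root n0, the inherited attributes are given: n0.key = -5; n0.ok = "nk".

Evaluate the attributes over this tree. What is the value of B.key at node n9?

"vxvwnk"

1. n0.key = -5  [given at root]
2. n0.ok = "nk"  [given at root]
3. n1.key = "wnk"  ["w" ++ S.ok]
4. n2.acc = true  [terminal]
5. n4.wid = 25  [25]
6. n5.acc = true  [terminal]
7. n4.live = 14  [D.wid - 11]
8. n4.key = true  [d.acc == true]
9. n7.depth = 3  [terminal]
10. n8.key = "vx"  [terminal]
11. n6.acc = -9  [f.depth - 12]
12. n6.pre = "vxv"  [g.key ++ "v"]
13. n3.acc = 6  [D.live + A₁.acc + 1]
14. n3.pre = "vxv"  [if D.key then A₁.pre else "p"]
15. n9.key = "vxvwnk"  [A.pre ++ B₀.key]
16. n10.wid = 0  [len(B.key) - 6]
17. n11.hot = false  [terminal]
18. n12.hot = false  [terminal]
19. n13.live = 4  [terminal]
20. n10.live = -8  [e.live * 3 - 20]
21. n10.key = false  [c₀.hot == true]
22. n14.key = "nz"  [terminal]
23. n9.acc = true  [D.key == false]
24. n1.acc = false  [A.acc > 6]
25. n0.lab = "rnk"  ["r" ++ S.ok]
26. n0.acc = true  [S.key > -6]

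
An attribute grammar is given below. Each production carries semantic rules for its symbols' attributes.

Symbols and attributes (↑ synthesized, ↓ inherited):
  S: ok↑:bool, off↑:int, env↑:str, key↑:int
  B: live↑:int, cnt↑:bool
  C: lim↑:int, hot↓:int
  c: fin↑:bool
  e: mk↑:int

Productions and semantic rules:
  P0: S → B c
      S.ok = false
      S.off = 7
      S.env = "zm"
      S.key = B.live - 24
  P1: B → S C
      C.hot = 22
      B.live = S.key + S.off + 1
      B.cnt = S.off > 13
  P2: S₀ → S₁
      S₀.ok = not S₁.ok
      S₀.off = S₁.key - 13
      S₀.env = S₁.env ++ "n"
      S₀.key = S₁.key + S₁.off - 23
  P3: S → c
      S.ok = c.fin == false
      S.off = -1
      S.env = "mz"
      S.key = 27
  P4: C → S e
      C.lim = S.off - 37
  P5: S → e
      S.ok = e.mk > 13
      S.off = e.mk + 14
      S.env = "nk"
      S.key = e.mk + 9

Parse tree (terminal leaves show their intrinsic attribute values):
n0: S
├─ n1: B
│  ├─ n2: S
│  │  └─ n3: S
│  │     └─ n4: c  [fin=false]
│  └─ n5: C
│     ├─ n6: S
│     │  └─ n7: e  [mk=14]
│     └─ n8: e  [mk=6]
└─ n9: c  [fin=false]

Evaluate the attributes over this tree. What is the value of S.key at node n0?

-6

1. n4.fin = false  [terminal]
2. n3.ok = true  [c.fin == false]
3. n3.off = -1  [-1]
4. n3.env = "mz"  ["mz"]
5. n3.key = 27  [27]
6. n2.ok = false  [not S₁.ok]
7. n2.off = 14  [S₁.key - 13]
8. n2.env = "mzn"  [S₁.env ++ "n"]
9. n2.key = 3  [S₁.key + S₁.off - 23]
10. n5.hot = 22  [22]
11. n7.mk = 14  [terminal]
12. n6.ok = true  [e.mk > 13]
13. n6.off = 28  [e.mk + 14]
14. n6.env = "nk"  ["nk"]
15. n6.key = 23  [e.mk + 9]
16. n8.mk = 6  [terminal]
17. n5.lim = -9  [S.off - 37]
18. n1.live = 18  [S.key + S.off + 1]
19. n1.cnt = true  [S.off > 13]
20. n9.fin = false  [terminal]
21. n0.ok = false  [false]
22. n0.off = 7  [7]
23. n0.env = "zm"  ["zm"]
24. n0.key = -6  [B.live - 24]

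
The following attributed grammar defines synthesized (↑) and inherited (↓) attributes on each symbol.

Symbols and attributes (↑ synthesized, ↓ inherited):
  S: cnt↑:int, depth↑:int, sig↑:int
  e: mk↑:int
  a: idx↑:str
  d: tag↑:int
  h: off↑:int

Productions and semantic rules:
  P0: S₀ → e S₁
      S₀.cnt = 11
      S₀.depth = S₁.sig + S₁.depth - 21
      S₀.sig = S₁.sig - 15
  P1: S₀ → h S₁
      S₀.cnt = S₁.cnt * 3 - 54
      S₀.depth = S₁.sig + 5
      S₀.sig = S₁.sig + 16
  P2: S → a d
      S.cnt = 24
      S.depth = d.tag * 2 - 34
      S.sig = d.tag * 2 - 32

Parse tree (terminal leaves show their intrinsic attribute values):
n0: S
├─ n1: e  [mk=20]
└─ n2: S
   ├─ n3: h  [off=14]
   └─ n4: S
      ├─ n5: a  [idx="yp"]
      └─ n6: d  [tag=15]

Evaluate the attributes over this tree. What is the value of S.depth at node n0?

1. n1.mk = 20  [terminal]
2. n3.off = 14  [terminal]
3. n5.idx = "yp"  [terminal]
4. n6.tag = 15  [terminal]
5. n4.cnt = 24  [24]
6. n4.depth = -4  [d.tag * 2 - 34]
7. n4.sig = -2  [d.tag * 2 - 32]
8. n2.cnt = 18  [S₁.cnt * 3 - 54]
9. n2.depth = 3  [S₁.sig + 5]
10. n2.sig = 14  [S₁.sig + 16]
11. n0.cnt = 11  [11]
12. n0.depth = -4  [S₁.sig + S₁.depth - 21]
13. n0.sig = -1  [S₁.sig - 15]

-4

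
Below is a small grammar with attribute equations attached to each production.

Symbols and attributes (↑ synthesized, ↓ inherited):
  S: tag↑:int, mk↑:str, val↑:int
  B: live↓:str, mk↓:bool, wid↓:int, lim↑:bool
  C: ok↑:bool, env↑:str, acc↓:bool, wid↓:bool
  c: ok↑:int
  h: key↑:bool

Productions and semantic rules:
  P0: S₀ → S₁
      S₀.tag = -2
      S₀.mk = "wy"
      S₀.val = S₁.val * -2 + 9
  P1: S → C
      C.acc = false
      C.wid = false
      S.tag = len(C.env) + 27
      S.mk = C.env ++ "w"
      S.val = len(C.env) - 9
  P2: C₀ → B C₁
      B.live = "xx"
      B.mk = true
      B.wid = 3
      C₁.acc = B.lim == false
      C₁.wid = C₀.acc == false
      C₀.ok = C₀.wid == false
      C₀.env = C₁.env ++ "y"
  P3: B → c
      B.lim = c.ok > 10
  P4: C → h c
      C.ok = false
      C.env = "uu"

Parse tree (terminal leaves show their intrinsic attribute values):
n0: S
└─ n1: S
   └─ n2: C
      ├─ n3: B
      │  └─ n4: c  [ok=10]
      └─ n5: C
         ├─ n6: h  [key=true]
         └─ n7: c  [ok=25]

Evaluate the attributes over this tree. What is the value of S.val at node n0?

1. n2.acc = false  [false]
2. n2.wid = false  [false]
3. n3.live = "xx"  ["xx"]
4. n3.mk = true  [true]
5. n3.wid = 3  [3]
6. n4.ok = 10  [terminal]
7. n3.lim = false  [c.ok > 10]
8. n5.acc = true  [B.lim == false]
9. n5.wid = true  [C₀.acc == false]
10. n6.key = true  [terminal]
11. n7.ok = 25  [terminal]
12. n5.ok = false  [false]
13. n5.env = "uu"  ["uu"]
14. n2.ok = true  [C₀.wid == false]
15. n2.env = "uuy"  [C₁.env ++ "y"]
16. n1.tag = 30  [len(C.env) + 27]
17. n1.mk = "uuyw"  [C.env ++ "w"]
18. n1.val = -6  [len(C.env) - 9]
19. n0.tag = -2  [-2]
20. n0.mk = "wy"  ["wy"]
21. n0.val = 21  [S₁.val * -2 + 9]

21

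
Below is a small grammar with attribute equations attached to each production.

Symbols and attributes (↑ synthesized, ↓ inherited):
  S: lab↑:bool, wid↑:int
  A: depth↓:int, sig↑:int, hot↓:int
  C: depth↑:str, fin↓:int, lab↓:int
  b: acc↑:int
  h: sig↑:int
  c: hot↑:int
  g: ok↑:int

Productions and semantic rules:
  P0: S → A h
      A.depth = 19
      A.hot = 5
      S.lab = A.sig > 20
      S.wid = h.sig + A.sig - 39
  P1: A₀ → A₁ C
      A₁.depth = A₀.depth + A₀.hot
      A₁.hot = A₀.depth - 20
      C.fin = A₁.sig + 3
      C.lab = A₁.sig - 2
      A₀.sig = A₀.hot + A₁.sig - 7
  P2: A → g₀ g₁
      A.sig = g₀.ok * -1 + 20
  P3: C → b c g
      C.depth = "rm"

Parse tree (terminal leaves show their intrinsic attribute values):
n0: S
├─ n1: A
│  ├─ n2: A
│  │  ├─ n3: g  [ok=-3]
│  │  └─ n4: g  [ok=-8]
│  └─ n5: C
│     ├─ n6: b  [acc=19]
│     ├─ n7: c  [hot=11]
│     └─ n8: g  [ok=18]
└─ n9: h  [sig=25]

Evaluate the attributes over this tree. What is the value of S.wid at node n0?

1. n1.depth = 19  [19]
2. n1.hot = 5  [5]
3. n2.depth = 24  [A₀.depth + A₀.hot]
4. n2.hot = -1  [A₀.depth - 20]
5. n3.ok = -3  [terminal]
6. n4.ok = -8  [terminal]
7. n2.sig = 23  [g₀.ok * -1 + 20]
8. n5.fin = 26  [A₁.sig + 3]
9. n5.lab = 21  [A₁.sig - 2]
10. n6.acc = 19  [terminal]
11. n7.hot = 11  [terminal]
12. n8.ok = 18  [terminal]
13. n5.depth = "rm"  ["rm"]
14. n1.sig = 21  [A₀.hot + A₁.sig - 7]
15. n9.sig = 25  [terminal]
16. n0.lab = true  [A.sig > 20]
17. n0.wid = 7  [h.sig + A.sig - 39]

7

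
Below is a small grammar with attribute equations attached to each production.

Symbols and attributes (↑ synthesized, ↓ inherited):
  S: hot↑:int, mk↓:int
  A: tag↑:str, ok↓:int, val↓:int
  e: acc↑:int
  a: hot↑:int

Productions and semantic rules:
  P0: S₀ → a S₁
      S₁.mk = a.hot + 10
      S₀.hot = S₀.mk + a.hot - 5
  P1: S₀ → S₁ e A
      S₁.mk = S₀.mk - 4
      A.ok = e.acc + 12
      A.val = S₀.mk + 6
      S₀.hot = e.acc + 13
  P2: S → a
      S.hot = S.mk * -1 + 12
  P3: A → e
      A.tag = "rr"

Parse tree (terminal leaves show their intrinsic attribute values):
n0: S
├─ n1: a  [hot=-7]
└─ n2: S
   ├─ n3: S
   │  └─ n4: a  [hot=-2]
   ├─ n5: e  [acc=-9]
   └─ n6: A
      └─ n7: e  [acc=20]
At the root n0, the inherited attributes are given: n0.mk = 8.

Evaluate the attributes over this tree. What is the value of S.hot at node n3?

1. n0.mk = 8  [given at root]
2. n1.hot = -7  [terminal]
3. n2.mk = 3  [a.hot + 10]
4. n3.mk = -1  [S₀.mk - 4]
5. n4.hot = -2  [terminal]
6. n3.hot = 13  [S.mk * -1 + 12]
7. n5.acc = -9  [terminal]
8. n6.ok = 3  [e.acc + 12]
9. n6.val = 9  [S₀.mk + 6]
10. n7.acc = 20  [terminal]
11. n6.tag = "rr"  ["rr"]
12. n2.hot = 4  [e.acc + 13]
13. n0.hot = -4  [S₀.mk + a.hot - 5]

13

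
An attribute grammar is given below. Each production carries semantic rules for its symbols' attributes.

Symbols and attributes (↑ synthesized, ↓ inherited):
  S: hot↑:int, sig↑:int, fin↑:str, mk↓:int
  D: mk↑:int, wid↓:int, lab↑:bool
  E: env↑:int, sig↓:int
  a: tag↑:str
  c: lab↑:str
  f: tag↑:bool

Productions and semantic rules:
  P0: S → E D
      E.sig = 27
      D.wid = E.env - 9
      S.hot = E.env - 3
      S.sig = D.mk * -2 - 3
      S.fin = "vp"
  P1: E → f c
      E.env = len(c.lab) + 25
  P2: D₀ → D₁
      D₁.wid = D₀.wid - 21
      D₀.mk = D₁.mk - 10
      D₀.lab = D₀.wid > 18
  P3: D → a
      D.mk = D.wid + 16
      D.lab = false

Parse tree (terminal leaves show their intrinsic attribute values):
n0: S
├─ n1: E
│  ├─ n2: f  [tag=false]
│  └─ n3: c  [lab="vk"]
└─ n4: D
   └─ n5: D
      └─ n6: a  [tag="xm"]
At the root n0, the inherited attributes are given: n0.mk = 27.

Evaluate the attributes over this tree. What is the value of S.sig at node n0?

1. n0.mk = 27  [given at root]
2. n1.sig = 27  [27]
3. n2.tag = false  [terminal]
4. n3.lab = "vk"  [terminal]
5. n1.env = 27  [len(c.lab) + 25]
6. n4.wid = 18  [E.env - 9]
7. n5.wid = -3  [D₀.wid - 21]
8. n6.tag = "xm"  [terminal]
9. n5.mk = 13  [D.wid + 16]
10. n5.lab = false  [false]
11. n4.mk = 3  [D₁.mk - 10]
12. n4.lab = false  [D₀.wid > 18]
13. n0.hot = 24  [E.env - 3]
14. n0.sig = -9  [D.mk * -2 - 3]
15. n0.fin = "vp"  ["vp"]

-9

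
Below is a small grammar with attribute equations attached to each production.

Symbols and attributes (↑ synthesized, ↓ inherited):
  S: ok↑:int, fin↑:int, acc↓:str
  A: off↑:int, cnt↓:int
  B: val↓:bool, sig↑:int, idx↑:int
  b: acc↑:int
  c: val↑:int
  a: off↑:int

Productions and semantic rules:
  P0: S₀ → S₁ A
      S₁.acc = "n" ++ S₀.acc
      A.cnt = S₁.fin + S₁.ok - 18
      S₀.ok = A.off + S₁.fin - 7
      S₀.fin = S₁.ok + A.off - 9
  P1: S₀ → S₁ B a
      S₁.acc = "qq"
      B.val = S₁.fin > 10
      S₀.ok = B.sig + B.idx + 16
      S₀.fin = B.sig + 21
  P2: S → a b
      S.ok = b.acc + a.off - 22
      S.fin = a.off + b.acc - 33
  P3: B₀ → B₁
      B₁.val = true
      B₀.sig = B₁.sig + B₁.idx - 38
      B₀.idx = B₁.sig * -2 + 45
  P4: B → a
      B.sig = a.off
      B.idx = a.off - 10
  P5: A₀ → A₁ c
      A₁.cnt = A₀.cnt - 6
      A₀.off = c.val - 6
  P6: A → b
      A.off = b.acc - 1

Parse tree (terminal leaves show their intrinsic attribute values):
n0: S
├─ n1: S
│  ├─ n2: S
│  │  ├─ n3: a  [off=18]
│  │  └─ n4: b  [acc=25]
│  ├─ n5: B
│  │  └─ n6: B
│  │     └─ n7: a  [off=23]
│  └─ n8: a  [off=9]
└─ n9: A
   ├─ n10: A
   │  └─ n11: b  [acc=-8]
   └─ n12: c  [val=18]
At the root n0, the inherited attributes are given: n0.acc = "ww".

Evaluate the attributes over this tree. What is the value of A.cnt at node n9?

1. n0.acc = "ww"  [given at root]
2. n1.acc = "nww"  ["n" ++ S₀.acc]
3. n2.acc = "qq"  ["qq"]
4. n3.off = 18  [terminal]
5. n4.acc = 25  [terminal]
6. n2.ok = 21  [b.acc + a.off - 22]
7. n2.fin = 10  [a.off + b.acc - 33]
8. n5.val = false  [S₁.fin > 10]
9. n6.val = true  [true]
10. n7.off = 23  [terminal]
11. n6.sig = 23  [a.off]
12. n6.idx = 13  [a.off - 10]
13. n5.sig = -2  [B₁.sig + B₁.idx - 38]
14. n5.idx = -1  [B₁.sig * -2 + 45]
15. n8.off = 9  [terminal]
16. n1.ok = 13  [B.sig + B.idx + 16]
17. n1.fin = 19  [B.sig + 21]
18. n9.cnt = 14  [S₁.fin + S₁.ok - 18]
19. n10.cnt = 8  [A₀.cnt - 6]
20. n11.acc = -8  [terminal]
21. n10.off = -9  [b.acc - 1]
22. n12.val = 18  [terminal]
23. n9.off = 12  [c.val - 6]
24. n0.ok = 24  [A.off + S₁.fin - 7]
25. n0.fin = 16  [S₁.ok + A.off - 9]

14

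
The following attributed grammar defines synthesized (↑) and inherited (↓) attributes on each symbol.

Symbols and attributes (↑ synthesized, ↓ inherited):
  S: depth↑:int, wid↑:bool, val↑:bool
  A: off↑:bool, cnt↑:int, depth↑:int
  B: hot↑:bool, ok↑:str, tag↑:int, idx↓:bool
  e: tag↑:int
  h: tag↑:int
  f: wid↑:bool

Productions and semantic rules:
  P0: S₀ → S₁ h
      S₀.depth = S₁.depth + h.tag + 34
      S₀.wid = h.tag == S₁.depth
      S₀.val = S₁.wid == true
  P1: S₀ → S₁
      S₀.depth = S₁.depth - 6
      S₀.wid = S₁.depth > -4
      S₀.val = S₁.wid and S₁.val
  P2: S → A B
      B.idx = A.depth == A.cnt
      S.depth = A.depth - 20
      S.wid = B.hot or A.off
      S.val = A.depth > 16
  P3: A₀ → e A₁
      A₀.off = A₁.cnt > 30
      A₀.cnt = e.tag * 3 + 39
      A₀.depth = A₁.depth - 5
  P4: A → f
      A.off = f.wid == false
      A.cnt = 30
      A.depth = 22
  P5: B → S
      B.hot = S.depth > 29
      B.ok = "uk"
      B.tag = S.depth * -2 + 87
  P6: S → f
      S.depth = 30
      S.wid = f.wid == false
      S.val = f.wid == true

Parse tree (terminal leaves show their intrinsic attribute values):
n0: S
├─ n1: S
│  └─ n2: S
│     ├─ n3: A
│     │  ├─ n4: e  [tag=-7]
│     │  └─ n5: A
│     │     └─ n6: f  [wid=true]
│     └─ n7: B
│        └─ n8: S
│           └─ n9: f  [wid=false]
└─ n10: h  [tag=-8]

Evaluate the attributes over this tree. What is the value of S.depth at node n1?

-9

1. n4.tag = -7  [terminal]
2. n6.wid = true  [terminal]
3. n5.off = false  [f.wid == false]
4. n5.cnt = 30  [30]
5. n5.depth = 22  [22]
6. n3.off = false  [A₁.cnt > 30]
7. n3.cnt = 18  [e.tag * 3 + 39]
8. n3.depth = 17  [A₁.depth - 5]
9. n7.idx = false  [A.depth == A.cnt]
10. n9.wid = false  [terminal]
11. n8.depth = 30  [30]
12. n8.wid = true  [f.wid == false]
13. n8.val = false  [f.wid == true]
14. n7.hot = true  [S.depth > 29]
15. n7.ok = "uk"  ["uk"]
16. n7.tag = 27  [S.depth * -2 + 87]
17. n2.depth = -3  [A.depth - 20]
18. n2.wid = true  [B.hot or A.off]
19. n2.val = true  [A.depth > 16]
20. n1.depth = -9  [S₁.depth - 6]
21. n1.wid = true  [S₁.depth > -4]
22. n1.val = true  [S₁.wid and S₁.val]
23. n10.tag = -8  [terminal]
24. n0.depth = 17  [S₁.depth + h.tag + 34]
25. n0.wid = false  [h.tag == S₁.depth]
26. n0.val = true  [S₁.wid == true]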